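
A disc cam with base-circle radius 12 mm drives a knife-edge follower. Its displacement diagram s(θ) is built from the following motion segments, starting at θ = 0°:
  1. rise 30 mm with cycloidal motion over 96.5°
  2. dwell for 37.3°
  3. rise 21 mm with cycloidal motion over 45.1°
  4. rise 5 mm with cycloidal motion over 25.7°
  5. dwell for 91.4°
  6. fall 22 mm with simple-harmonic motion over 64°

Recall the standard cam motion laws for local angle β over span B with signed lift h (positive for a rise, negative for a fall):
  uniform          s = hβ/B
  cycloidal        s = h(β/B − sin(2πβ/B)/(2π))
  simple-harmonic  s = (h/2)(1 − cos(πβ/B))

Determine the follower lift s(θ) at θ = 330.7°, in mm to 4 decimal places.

seg 1 [0°–96.5°] cycloidal, h=30: full span → s += 30 → s = 30.0000
seg 2 [96.5°–133.8°] dwell: s stays 30.0000
seg 3 [133.8°–178.9°] cycloidal, h=21: full span → s += 21 → s = 51.0000
seg 4 [178.9°–204.6°] cycloidal, h=5: full span → s += 5 → s = 56.0000
seg 5 [204.6°–296°] dwell: s stays 56.0000
seg 6 [296°–360°] simple-harmonic, h=-22: θ=330.7° here. β=34.7, B=64. -22/2·(1 − cos(π·0.5422)) = -12.4536 → s = 43.5464

43.5464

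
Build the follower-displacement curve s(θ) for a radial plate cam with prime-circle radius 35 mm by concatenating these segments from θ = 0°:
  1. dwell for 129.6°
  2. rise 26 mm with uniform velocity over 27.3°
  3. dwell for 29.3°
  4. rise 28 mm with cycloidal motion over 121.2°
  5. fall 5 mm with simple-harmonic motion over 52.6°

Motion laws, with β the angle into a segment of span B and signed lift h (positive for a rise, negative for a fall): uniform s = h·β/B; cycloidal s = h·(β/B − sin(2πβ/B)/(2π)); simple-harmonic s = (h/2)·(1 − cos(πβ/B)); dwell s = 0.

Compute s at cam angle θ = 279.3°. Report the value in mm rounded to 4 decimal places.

seg 1 [0°–129.6°] dwell: s stays 0.0000
seg 2 [129.6°–156.9°] uniform, h=26: full span → s += 26 → s = 26.0000
seg 3 [156.9°–186.2°] dwell: s stays 26.0000
seg 4 [186.2°–307.4°] cycloidal, h=28: θ=279.3° here. β=93.1, B=121.2. 28·(0.7682 − sin(2π·0.7682)/(2π)) = 25.9356 → s = 51.9356

51.9356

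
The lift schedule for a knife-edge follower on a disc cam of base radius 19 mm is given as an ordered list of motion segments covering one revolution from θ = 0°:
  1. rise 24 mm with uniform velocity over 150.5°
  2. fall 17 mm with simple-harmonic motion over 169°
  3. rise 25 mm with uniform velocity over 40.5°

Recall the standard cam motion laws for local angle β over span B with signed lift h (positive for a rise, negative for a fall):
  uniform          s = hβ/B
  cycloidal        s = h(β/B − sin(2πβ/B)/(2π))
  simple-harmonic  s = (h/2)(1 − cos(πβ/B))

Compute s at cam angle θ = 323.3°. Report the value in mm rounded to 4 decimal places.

seg 1 [0°–150.5°] uniform, h=24: full span → s += 24 → s = 24.0000
seg 2 [150.5°–319.5°] simple-harmonic, h=-17: full span → s += -17 → s = 7.0000
seg 3 [319.5°–360°] uniform, h=25: θ=323.3° here. β=3.8, B=40.5. 25·3.8/40.5 = 2.3457 → s = 9.3457

9.3457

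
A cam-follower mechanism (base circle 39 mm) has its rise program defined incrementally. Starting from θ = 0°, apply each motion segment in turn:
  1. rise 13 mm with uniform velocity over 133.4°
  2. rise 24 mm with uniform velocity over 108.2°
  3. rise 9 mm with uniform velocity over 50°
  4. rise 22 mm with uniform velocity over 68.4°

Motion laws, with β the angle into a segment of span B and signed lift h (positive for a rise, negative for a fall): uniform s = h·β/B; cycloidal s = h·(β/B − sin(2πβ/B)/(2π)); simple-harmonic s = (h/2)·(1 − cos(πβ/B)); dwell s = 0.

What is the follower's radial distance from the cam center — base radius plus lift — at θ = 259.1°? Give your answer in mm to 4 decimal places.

seg 1 [0°–133.4°] uniform, h=13: full span → s += 13 → s = 13.0000
seg 2 [133.4°–241.6°] uniform, h=24: full span → s += 24 → s = 37.0000
seg 3 [241.6°–291.6°] uniform, h=9: θ=259.1° here. β=17.5, B=50. 9·17.5/50 = 3.1500 → s = 40.1500
radial distance = base radius + s = 39 + 40.1500 = 79.1500

79.1500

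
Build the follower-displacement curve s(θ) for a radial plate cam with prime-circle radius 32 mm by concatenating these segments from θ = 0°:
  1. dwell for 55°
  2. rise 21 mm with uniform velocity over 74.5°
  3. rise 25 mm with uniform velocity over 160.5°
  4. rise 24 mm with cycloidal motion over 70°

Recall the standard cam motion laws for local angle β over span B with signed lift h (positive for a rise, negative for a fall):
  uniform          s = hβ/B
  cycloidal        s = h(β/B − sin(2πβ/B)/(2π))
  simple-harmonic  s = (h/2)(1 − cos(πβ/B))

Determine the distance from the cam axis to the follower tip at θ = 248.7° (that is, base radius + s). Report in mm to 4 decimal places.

seg 1 [0°–55°] dwell: s stays 0.0000
seg 2 [55°–129.5°] uniform, h=21: full span → s += 21 → s = 21.0000
seg 3 [129.5°–290°] uniform, h=25: θ=248.7° here. β=119.2, B=160.5. 25·119.2/160.5 = 18.5670 → s = 39.5670
radial distance = base radius + s = 32 + 39.5670 = 71.5670

71.5670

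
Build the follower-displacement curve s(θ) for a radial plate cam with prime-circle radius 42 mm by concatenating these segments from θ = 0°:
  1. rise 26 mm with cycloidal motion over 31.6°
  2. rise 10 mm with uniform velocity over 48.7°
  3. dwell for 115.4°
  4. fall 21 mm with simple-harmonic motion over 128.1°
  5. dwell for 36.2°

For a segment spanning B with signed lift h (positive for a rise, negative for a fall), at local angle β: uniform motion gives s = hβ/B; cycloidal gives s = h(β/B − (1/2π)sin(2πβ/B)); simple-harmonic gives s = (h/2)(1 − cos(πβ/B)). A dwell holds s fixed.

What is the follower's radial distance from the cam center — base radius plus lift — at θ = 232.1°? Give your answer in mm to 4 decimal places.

seg 1 [0°–31.6°] cycloidal, h=26: full span → s += 26 → s = 26.0000
seg 2 [31.6°–80.3°] uniform, h=10: full span → s += 10 → s = 36.0000
seg 3 [80.3°–195.7°] dwell: s stays 36.0000
seg 4 [195.7°–323.8°] simple-harmonic, h=-21: θ=232.1° here. β=36.4, B=128.1. -21/2·(1 − cos(π·0.2842)) = -3.9132 → s = 32.0868
radial distance = base radius + s = 42 + 32.0868 = 74.0868

74.0868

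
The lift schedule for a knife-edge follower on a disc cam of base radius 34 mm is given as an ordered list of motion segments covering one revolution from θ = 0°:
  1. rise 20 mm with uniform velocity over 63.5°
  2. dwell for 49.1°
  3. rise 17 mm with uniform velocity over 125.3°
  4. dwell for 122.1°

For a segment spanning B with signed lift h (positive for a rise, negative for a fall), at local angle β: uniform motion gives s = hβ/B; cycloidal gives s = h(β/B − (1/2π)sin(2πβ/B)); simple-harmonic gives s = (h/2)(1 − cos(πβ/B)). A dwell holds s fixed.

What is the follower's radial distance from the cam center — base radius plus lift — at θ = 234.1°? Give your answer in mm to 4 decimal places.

seg 1 [0°–63.5°] uniform, h=20: full span → s += 20 → s = 20.0000
seg 2 [63.5°–112.6°] dwell: s stays 20.0000
seg 3 [112.6°–237.9°] uniform, h=17: θ=234.1° here. β=121.5, B=125.3. 17·121.5/125.3 = 16.4844 → s = 36.4844
radial distance = base radius + s = 34 + 36.4844 = 70.4844

70.4844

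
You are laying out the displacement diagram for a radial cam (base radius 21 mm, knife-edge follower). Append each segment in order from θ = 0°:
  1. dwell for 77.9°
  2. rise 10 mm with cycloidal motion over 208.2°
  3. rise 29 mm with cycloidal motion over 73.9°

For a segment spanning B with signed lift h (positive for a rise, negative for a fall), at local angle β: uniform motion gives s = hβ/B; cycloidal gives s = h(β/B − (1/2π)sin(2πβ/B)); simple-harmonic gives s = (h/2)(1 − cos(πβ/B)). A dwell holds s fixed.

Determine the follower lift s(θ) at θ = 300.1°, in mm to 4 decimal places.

seg 1 [0°–77.9°] dwell: s stays 0.0000
seg 2 [77.9°–286.1°] cycloidal, h=10: full span → s += 10 → s = 10.0000
seg 3 [286.1°–360°] cycloidal, h=29: θ=300.1° here. β=14, B=73.9. 29·(0.1894 − sin(2π·0.1894)/(2π)) = 1.2085 → s = 11.2085

11.2085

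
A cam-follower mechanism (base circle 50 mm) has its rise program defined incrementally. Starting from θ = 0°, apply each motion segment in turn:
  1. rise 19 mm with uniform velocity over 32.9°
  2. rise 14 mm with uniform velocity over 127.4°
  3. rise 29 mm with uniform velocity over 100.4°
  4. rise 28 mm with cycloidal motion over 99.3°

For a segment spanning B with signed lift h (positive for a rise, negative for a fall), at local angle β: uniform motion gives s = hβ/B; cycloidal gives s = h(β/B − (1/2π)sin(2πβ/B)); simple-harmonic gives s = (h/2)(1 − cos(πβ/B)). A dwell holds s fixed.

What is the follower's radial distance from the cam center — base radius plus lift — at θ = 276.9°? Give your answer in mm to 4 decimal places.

seg 1 [0°–32.9°] uniform, h=19: full span → s += 19 → s = 19.0000
seg 2 [32.9°–160.3°] uniform, h=14: full span → s += 14 → s = 33.0000
seg 3 [160.3°–260.7°] uniform, h=29: full span → s += 29 → s = 62.0000
seg 4 [260.7°–360°] cycloidal, h=28: θ=276.9° here. β=16.2, B=99.3. 28·(0.1631 − sin(2π·0.1631)/(2π)) = 0.7590 → s = 62.7590
radial distance = base radius + s = 50 + 62.7590 = 112.7590

112.7590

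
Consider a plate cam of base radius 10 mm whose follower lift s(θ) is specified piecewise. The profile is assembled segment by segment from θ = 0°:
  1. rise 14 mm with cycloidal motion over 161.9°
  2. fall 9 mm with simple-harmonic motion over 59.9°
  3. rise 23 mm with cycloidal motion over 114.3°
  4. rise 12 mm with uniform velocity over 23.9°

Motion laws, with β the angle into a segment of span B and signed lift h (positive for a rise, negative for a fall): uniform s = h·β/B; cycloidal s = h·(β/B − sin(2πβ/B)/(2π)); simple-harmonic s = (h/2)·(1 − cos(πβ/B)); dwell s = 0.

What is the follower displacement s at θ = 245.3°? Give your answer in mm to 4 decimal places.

seg 1 [0°–161.9°] cycloidal, h=14: full span → s += 14 → s = 14.0000
seg 2 [161.9°–221.8°] simple-harmonic, h=-9: full span → s += -9 → s = 5.0000
seg 3 [221.8°–336.1°] cycloidal, h=23: θ=245.3° here. β=23.5, B=114.3. 23·(0.2056 − sin(2π·0.2056)/(2π)) = 1.2097 → s = 6.2097

6.2097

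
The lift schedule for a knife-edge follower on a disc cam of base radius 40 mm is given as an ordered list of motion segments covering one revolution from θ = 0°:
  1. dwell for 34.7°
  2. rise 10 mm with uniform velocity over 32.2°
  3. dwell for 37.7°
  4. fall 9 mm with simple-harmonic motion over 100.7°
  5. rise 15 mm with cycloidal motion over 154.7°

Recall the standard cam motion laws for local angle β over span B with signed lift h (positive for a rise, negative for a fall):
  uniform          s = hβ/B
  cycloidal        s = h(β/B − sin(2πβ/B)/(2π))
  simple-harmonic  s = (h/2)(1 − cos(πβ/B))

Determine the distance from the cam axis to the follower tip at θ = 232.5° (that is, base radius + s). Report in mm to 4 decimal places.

seg 1 [0°–34.7°] dwell: s stays 0.0000
seg 2 [34.7°–66.9°] uniform, h=10: full span → s += 10 → s = 10.0000
seg 3 [66.9°–104.6°] dwell: s stays 10.0000
seg 4 [104.6°–205.3°] simple-harmonic, h=-9: full span → s += -9 → s = 1.0000
seg 5 [205.3°–360°] cycloidal, h=15: θ=232.5° here. β=27.2, B=154.7. 15·(0.1758 − sin(2π·0.1758)/(2π)) = 0.5047 → s = 1.5047
radial distance = base radius + s = 40 + 1.5047 = 41.5047

41.5047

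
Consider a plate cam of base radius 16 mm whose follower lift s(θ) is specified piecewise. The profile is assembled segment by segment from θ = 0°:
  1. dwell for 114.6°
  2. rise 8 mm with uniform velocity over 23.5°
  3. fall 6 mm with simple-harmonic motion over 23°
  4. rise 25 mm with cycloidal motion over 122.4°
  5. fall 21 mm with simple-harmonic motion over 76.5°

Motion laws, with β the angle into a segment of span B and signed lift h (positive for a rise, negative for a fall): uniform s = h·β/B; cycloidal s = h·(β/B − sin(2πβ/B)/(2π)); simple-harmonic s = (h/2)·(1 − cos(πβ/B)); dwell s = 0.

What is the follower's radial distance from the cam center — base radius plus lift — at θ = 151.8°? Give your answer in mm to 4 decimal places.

seg 1 [0°–114.6°] dwell: s stays 0.0000
seg 2 [114.6°–138.1°] uniform, h=8: full span → s += 8 → s = 8.0000
seg 3 [138.1°–161.1°] simple-harmonic, h=-6: θ=151.8° here. β=13.7, B=23. -6/2·(1 − cos(π·0.5957)) = -3.8880 → s = 4.1120
radial distance = base radius + s = 16 + 4.1120 = 20.1120

20.1120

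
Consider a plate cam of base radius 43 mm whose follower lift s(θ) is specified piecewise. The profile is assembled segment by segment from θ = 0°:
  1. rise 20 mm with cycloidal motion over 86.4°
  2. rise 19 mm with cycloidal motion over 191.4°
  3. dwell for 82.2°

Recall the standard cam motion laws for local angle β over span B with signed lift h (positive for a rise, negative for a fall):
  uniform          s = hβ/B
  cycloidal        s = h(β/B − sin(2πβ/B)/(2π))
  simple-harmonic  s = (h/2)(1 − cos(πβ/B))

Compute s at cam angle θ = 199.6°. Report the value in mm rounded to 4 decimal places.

seg 1 [0°–86.4°] cycloidal, h=20: full span → s += 20 → s = 20.0000
seg 2 [86.4°–277.8°] cycloidal, h=19: θ=199.6° here. β=113.2, B=191.4. 19·(0.5914 − sin(2π·0.5914)/(2π)) = 12.8804 → s = 32.8804

32.8804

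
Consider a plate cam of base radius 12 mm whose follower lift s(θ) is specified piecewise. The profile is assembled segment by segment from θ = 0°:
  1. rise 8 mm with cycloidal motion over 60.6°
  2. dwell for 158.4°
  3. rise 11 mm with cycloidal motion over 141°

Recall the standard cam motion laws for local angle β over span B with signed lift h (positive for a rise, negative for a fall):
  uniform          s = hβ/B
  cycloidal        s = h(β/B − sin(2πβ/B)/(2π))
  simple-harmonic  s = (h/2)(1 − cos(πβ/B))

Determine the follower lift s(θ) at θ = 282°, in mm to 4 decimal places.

seg 1 [0°–60.6°] cycloidal, h=8: full span → s += 8 → s = 8.0000
seg 2 [60.6°–219°] dwell: s stays 8.0000
seg 3 [219°–360°] cycloidal, h=11: θ=282° here. β=63, B=141. 11·(0.4468 − sin(2π·0.4468)/(2π)) = 4.3406 → s = 12.3406

12.3406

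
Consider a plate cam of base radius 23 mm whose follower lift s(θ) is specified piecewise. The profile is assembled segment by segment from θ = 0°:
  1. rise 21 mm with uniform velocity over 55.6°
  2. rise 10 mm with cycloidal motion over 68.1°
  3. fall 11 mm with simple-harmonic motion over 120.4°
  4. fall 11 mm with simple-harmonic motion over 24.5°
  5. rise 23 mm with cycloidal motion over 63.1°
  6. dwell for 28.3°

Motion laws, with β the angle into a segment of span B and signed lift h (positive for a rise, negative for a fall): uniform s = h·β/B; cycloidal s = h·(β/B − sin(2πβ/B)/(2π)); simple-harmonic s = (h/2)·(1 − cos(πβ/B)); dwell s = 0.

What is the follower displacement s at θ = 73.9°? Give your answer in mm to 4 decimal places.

seg 1 [0°–55.6°] uniform, h=21: full span → s += 21 → s = 21.0000
seg 2 [55.6°–123.7°] cycloidal, h=10: θ=73.9° here. β=18.3, B=68.1. 10·(0.2687 − sin(2π·0.2687)/(2π)) = 1.1067 → s = 22.1067

22.1067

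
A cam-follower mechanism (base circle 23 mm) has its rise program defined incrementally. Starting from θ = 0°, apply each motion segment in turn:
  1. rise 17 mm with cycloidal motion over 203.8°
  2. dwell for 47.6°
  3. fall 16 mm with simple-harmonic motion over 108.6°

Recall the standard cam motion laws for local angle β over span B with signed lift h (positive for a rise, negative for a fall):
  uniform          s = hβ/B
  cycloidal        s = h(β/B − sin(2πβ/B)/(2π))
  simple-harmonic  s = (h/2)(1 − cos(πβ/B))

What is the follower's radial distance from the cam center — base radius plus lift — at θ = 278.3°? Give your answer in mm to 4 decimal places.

seg 1 [0°–203.8°] cycloidal, h=17: full span → s += 17 → s = 17.0000
seg 2 [203.8°–251.4°] dwell: s stays 17.0000
seg 3 [251.4°–360°] simple-harmonic, h=-16: θ=278.3° here. β=26.9, B=108.6. -16/2·(1 − cos(π·0.2477)) = -2.3024 → s = 14.6976
radial distance = base radius + s = 23 + 14.6976 = 37.6976

37.6976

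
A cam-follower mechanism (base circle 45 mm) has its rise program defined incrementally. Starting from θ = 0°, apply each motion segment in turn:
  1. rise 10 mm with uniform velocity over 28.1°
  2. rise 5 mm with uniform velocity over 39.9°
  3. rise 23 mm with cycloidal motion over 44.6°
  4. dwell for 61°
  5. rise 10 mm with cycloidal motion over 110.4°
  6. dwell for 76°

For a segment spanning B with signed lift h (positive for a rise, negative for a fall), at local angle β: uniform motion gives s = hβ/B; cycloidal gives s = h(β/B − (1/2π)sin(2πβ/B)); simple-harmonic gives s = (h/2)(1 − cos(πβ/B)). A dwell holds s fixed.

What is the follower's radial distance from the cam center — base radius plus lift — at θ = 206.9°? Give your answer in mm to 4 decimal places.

seg 1 [0°–28.1°] uniform, h=10: full span → s += 10 → s = 10.0000
seg 2 [28.1°–68°] uniform, h=5: full span → s += 5 → s = 15.0000
seg 3 [68°–112.6°] cycloidal, h=23: full span → s += 23 → s = 38.0000
seg 4 [112.6°–173.6°] dwell: s stays 38.0000
seg 5 [173.6°–284°] cycloidal, h=10: θ=206.9° here. β=33.3, B=110.4. 10·(0.3016 − sin(2π·0.3016)/(2π)) = 1.5078 → s = 39.5078
radial distance = base radius + s = 45 + 39.5078 = 84.5078

84.5078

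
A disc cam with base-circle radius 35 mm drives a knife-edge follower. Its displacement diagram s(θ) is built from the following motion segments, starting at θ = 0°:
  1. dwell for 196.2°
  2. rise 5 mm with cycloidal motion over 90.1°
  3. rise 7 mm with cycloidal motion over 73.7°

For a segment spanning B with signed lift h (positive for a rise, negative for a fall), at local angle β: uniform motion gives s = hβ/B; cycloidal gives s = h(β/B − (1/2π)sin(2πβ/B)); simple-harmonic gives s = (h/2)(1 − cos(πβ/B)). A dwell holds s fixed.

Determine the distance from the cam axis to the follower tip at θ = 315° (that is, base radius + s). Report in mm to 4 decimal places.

seg 1 [0°–196.2°] dwell: s stays 0.0000
seg 2 [196.2°–286.3°] cycloidal, h=5: full span → s += 5 → s = 5.0000
seg 3 [286.3°–360°] cycloidal, h=7: θ=315° here. β=28.7, B=73.7. 7·(0.3894 − sin(2π·0.3894)/(2π)) = 2.0126 → s = 7.0126
radial distance = base radius + s = 35 + 7.0126 = 42.0126

42.0126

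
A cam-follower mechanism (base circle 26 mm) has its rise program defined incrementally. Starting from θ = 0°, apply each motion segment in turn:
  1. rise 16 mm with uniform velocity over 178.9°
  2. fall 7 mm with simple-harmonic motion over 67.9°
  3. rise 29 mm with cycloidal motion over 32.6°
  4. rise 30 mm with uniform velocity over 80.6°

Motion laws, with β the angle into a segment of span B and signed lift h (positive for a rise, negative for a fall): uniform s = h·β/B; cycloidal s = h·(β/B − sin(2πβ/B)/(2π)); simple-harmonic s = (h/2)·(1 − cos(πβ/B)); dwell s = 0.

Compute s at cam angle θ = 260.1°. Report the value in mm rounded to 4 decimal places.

seg 1 [0°–178.9°] uniform, h=16: full span → s += 16 → s = 16.0000
seg 2 [178.9°–246.8°] simple-harmonic, h=-7: full span → s += -7 → s = 9.0000
seg 3 [246.8°–279.4°] cycloidal, h=29: θ=260.1° here. β=13.3, B=32.6. 29·(0.4080 − sin(2π·0.4080)/(2π)) = 9.3088 → s = 18.3088

18.3088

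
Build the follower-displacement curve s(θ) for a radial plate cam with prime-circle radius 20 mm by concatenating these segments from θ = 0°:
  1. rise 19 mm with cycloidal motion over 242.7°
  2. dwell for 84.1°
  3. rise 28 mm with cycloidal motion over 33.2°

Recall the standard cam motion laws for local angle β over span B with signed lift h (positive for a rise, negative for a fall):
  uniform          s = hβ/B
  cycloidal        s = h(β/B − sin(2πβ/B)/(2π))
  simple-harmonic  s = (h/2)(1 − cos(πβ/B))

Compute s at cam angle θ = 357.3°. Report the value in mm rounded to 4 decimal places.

seg 1 [0°–242.7°] cycloidal, h=19: full span → s += 19 → s = 19.0000
seg 2 [242.7°–326.8°] dwell: s stays 19.0000
seg 3 [326.8°–360°] cycloidal, h=28: θ=357.3° here. β=30.5, B=33.2. 28·(0.9187 − sin(2π·0.9187)/(2π)) = 27.9022 → s = 46.9022

46.9022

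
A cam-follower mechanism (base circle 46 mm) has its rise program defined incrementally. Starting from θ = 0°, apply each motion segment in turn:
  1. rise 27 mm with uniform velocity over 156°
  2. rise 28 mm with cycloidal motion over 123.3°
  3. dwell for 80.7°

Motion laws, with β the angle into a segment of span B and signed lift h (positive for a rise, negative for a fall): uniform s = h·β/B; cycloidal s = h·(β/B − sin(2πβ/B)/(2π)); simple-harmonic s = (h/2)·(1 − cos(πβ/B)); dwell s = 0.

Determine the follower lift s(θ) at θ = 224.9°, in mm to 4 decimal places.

seg 1 [0°–156°] uniform, h=27: full span → s += 27 → s = 27.0000
seg 2 [156°–279.3°] cycloidal, h=28: θ=224.9° here. β=68.9, B=123.3. 28·(0.5588 − sin(2π·0.5588)/(2π)) = 17.2556 → s = 44.2556

44.2556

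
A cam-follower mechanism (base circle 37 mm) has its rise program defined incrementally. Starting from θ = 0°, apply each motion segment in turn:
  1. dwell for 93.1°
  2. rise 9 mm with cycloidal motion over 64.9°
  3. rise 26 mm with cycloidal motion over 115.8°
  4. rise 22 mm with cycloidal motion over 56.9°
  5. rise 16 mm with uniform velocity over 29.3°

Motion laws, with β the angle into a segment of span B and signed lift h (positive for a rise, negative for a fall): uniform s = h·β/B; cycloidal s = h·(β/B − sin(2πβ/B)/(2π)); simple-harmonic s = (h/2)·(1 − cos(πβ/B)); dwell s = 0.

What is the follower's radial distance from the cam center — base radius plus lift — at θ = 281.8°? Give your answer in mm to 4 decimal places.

seg 1 [0°–93.1°] dwell: s stays 0.0000
seg 2 [93.1°–158°] cycloidal, h=9: full span → s += 9 → s = 9.0000
seg 3 [158°–273.8°] cycloidal, h=26: full span → s += 26 → s = 35.0000
seg 4 [273.8°–330.7°] cycloidal, h=22: θ=281.8° here. β=8, B=56.9. 22·(0.1406 − sin(2π·0.1406)/(2π)) = 0.3869 → s = 35.3869
radial distance = base radius + s = 37 + 35.3869 = 72.3869

72.3869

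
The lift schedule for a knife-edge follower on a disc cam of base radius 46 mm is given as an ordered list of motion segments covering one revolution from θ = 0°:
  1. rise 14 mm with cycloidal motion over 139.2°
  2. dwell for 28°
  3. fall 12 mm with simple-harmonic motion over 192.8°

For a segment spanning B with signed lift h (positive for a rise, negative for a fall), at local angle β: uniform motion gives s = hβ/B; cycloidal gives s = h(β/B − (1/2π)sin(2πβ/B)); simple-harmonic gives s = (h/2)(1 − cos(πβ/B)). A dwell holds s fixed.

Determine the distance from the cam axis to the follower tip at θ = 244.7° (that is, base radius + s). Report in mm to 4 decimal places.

seg 1 [0°–139.2°] cycloidal, h=14: full span → s += 14 → s = 14.0000
seg 2 [139.2°–167.2°] dwell: s stays 14.0000
seg 3 [167.2°–360°] simple-harmonic, h=-12: θ=244.7° here. β=77.5, B=192.8. -12/2·(1 − cos(π·0.4020)) = -4.1813 → s = 9.8187
radial distance = base radius + s = 46 + 9.8187 = 55.8187

55.8187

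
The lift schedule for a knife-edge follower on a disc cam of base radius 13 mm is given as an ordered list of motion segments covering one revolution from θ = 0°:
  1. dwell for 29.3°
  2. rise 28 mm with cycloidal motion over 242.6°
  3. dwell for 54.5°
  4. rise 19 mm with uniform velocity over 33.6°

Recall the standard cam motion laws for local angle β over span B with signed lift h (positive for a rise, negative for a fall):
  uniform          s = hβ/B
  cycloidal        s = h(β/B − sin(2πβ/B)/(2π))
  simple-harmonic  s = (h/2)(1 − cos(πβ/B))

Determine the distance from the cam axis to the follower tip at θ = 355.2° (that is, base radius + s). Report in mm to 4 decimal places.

seg 1 [0°–29.3°] dwell: s stays 0.0000
seg 2 [29.3°–271.9°] cycloidal, h=28: full span → s += 28 → s = 28.0000
seg 3 [271.9°–326.4°] dwell: s stays 28.0000
seg 4 [326.4°–360°] uniform, h=19: θ=355.2° here. β=28.8, B=33.6. 19·28.8/33.6 = 16.2857 → s = 44.2857
radial distance = base radius + s = 13 + 44.2857 = 57.2857

57.2857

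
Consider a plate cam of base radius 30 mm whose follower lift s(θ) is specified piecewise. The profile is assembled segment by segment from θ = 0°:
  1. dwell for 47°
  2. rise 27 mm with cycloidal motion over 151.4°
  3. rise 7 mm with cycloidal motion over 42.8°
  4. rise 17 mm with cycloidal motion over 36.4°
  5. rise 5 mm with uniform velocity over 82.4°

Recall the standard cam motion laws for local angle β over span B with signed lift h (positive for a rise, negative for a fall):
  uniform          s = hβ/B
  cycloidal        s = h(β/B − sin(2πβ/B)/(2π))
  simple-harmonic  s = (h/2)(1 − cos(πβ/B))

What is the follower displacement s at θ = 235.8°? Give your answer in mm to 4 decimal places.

seg 1 [0°–47°] dwell: s stays 0.0000
seg 2 [47°–198.4°] cycloidal, h=27: full span → s += 27 → s = 27.0000
seg 3 [198.4°–241.2°] cycloidal, h=7: θ=235.8° here. β=37.4, B=42.8. 7·(0.8738 − sin(2π·0.8738)/(2π)) = 6.9104 → s = 33.9104

33.9104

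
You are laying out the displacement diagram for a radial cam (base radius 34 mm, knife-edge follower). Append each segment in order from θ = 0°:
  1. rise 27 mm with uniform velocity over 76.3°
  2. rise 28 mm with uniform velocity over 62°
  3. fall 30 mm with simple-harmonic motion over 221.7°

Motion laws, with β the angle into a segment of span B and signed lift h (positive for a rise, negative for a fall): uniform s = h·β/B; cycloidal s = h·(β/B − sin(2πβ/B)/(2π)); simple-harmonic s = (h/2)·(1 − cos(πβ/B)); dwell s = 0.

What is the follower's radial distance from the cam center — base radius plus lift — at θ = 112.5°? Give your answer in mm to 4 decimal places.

seg 1 [0°–76.3°] uniform, h=27: full span → s += 27 → s = 27.0000
seg 2 [76.3°–138.3°] uniform, h=28: θ=112.5° here. β=36.2, B=62. 28·36.2/62 = 16.3484 → s = 43.3484
radial distance = base radius + s = 34 + 43.3484 = 77.3484

77.3484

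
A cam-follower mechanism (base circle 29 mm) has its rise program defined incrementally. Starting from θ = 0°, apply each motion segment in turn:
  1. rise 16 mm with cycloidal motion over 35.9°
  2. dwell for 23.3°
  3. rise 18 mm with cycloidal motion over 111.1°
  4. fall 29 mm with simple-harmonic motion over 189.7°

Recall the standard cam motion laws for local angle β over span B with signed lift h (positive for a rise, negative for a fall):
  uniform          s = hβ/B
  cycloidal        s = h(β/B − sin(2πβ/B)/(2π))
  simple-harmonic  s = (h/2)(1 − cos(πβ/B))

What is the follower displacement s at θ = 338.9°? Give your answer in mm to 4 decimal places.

seg 1 [0°–35.9°] cycloidal, h=16: full span → s += 16 → s = 16.0000
seg 2 [35.9°–59.2°] dwell: s stays 16.0000
seg 3 [59.2°–170.3°] cycloidal, h=18: full span → s += 18 → s = 34.0000
seg 4 [170.3°–360°] simple-harmonic, h=-29: θ=338.9° here. β=168.6, B=189.7. -29/2·(1 − cos(π·0.8888)) = -28.1237 → s = 5.8763

5.8763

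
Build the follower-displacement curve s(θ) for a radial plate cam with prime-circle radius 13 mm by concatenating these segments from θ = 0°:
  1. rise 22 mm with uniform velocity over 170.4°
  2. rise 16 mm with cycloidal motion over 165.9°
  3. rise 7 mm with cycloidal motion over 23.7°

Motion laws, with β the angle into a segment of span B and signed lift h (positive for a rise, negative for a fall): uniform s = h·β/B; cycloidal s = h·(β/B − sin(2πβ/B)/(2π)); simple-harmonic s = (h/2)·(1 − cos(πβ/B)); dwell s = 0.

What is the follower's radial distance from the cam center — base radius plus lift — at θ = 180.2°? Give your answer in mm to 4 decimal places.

seg 1 [0°–170.4°] uniform, h=22: full span → s += 22 → s = 22.0000
seg 2 [170.4°–336.3°] cycloidal, h=16: θ=180.2° here. β=9.8, B=165.9. 16·(0.0591 − sin(2π·0.0591)/(2π)) = 0.0216 → s = 22.0216
radial distance = base radius + s = 13 + 22.0216 = 35.0216

35.0216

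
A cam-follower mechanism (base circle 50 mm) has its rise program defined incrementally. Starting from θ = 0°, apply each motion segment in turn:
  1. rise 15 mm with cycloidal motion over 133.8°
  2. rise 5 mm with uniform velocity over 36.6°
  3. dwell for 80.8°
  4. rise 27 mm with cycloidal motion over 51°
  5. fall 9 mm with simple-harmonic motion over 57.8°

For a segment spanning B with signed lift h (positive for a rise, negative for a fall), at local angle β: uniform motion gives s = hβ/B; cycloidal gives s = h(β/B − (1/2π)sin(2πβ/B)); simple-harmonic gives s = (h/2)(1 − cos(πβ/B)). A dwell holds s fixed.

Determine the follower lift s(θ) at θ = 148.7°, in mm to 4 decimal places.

seg 1 [0°–133.8°] cycloidal, h=15: full span → s += 15 → s = 15.0000
seg 2 [133.8°–170.4°] uniform, h=5: θ=148.7° here. β=14.9, B=36.6. 5·14.9/36.6 = 2.0355 → s = 17.0355

17.0355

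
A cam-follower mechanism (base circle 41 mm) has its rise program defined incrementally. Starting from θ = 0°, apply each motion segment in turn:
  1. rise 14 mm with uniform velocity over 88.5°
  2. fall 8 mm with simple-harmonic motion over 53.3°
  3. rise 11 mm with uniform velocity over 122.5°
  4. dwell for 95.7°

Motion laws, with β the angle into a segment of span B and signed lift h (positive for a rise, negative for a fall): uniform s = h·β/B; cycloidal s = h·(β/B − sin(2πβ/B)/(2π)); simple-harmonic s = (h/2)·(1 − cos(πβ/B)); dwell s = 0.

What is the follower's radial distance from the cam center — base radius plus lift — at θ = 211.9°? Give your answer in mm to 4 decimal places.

seg 1 [0°–88.5°] uniform, h=14: full span → s += 14 → s = 14.0000
seg 2 [88.5°–141.8°] simple-harmonic, h=-8: full span → s += -8 → s = 6.0000
seg 3 [141.8°–264.3°] uniform, h=11: θ=211.9° here. β=70.1, B=122.5. 11·70.1/122.5 = 6.2947 → s = 12.2947
radial distance = base radius + s = 41 + 12.2947 = 53.2947

53.2947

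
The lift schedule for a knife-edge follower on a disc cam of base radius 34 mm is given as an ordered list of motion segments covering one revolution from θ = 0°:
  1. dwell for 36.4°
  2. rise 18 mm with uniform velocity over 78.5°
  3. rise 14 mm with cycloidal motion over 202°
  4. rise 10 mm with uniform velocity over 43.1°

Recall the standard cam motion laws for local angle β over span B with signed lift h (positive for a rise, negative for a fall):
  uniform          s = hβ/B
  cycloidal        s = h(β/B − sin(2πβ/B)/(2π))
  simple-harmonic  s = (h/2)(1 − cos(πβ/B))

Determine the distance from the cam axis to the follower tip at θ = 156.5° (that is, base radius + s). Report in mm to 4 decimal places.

seg 1 [0°–36.4°] dwell: s stays 0.0000
seg 2 [36.4°–114.9°] uniform, h=18: full span → s += 18 → s = 18.0000
seg 3 [114.9°–316.9°] cycloidal, h=14: θ=156.5° here. β=41.6, B=202. 14·(0.2059 − sin(2π·0.2059)/(2π)) = 0.7398 → s = 18.7398
radial distance = base radius + s = 34 + 18.7398 = 52.7398

52.7398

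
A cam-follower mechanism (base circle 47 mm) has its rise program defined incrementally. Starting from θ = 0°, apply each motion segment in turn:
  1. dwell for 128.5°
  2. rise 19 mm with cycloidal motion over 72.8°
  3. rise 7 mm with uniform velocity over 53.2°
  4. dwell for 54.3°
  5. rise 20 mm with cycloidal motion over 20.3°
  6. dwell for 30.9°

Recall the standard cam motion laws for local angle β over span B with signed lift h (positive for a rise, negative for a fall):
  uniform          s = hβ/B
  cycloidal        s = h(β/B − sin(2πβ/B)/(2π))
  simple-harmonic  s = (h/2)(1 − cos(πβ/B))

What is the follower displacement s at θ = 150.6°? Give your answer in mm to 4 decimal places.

seg 1 [0°–128.5°] dwell: s stays 0.0000
seg 2 [128.5°–201.3°] cycloidal, h=19: θ=150.6° here. β=22.1, B=72.8. 19·(0.3036 − sin(2π·0.3036)/(2π)) = 2.9136 → s = 2.9136

2.9136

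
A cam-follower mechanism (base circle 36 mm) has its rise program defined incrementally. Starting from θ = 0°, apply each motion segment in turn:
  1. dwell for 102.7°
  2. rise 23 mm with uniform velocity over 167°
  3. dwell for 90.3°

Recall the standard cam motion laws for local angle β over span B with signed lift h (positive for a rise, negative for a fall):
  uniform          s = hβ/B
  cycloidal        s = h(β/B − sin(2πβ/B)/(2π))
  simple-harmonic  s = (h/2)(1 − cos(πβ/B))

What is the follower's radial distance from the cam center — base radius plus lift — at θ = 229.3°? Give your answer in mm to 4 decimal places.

seg 1 [0°–102.7°] dwell: s stays 0.0000
seg 2 [102.7°–269.7°] uniform, h=23: θ=229.3° here. β=126.6, B=167. 23·126.6/167 = 17.4359 → s = 17.4359
radial distance = base radius + s = 36 + 17.4359 = 53.4359

53.4359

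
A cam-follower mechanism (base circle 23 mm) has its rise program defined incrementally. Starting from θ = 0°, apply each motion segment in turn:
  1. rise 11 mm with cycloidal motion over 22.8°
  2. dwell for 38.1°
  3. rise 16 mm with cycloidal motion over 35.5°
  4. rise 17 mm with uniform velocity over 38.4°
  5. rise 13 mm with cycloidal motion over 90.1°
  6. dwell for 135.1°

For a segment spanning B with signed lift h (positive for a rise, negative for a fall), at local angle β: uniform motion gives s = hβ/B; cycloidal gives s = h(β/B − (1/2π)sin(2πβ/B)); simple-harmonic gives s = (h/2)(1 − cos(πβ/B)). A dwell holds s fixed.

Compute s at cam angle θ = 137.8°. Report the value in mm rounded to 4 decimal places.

seg 1 [0°–22.8°] cycloidal, h=11: full span → s += 11 → s = 11.0000
seg 2 [22.8°–60.9°] dwell: s stays 11.0000
seg 3 [60.9°–96.4°] cycloidal, h=16: full span → s += 16 → s = 27.0000
seg 4 [96.4°–134.8°] uniform, h=17: full span → s += 17 → s = 44.0000
seg 5 [134.8°–224.9°] cycloidal, h=13: θ=137.8° here. β=3, B=90.1. 13·(0.0333 − sin(2π·0.0333)/(2π)) = 0.0032 → s = 44.0032

44.0032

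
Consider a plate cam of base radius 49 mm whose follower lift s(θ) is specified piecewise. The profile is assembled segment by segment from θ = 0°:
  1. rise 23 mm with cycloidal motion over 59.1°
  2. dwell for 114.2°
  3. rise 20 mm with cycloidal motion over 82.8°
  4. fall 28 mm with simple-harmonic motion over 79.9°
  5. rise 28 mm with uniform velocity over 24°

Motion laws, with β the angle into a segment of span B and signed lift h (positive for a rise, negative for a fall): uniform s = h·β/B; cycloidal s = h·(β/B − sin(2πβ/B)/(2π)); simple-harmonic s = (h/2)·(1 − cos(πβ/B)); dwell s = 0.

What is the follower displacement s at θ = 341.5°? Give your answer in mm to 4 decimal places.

seg 1 [0°–59.1°] cycloidal, h=23: full span → s += 23 → s = 23.0000
seg 2 [59.1°–173.3°] dwell: s stays 23.0000
seg 3 [173.3°–256.1°] cycloidal, h=20: full span → s += 20 → s = 43.0000
seg 4 [256.1°–336°] simple-harmonic, h=-28: full span → s += -28 → s = 15.0000
seg 5 [336°–360°] uniform, h=28: θ=341.5° here. β=5.5, B=24. 28·5.5/24 = 6.4167 → s = 21.4167

21.4167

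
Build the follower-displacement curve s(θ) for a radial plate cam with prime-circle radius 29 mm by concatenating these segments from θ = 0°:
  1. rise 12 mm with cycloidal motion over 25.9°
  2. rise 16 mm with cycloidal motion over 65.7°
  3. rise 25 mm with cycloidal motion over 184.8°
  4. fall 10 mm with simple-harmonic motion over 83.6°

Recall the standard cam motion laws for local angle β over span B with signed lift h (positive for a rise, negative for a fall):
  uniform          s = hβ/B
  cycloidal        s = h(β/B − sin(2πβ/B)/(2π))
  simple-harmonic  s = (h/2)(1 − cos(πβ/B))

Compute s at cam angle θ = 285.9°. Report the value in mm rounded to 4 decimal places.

seg 1 [0°–25.9°] cycloidal, h=12: full span → s += 12 → s = 12.0000
seg 2 [25.9°–91.6°] cycloidal, h=16: full span → s += 16 → s = 28.0000
seg 3 [91.6°–276.4°] cycloidal, h=25: full span → s += 25 → s = 53.0000
seg 4 [276.4°–360°] simple-harmonic, h=-10: θ=285.9° here. β=9.5, B=83.6. -10/2·(1 − cos(π·0.1136)) = -0.3153 → s = 52.6847

52.6847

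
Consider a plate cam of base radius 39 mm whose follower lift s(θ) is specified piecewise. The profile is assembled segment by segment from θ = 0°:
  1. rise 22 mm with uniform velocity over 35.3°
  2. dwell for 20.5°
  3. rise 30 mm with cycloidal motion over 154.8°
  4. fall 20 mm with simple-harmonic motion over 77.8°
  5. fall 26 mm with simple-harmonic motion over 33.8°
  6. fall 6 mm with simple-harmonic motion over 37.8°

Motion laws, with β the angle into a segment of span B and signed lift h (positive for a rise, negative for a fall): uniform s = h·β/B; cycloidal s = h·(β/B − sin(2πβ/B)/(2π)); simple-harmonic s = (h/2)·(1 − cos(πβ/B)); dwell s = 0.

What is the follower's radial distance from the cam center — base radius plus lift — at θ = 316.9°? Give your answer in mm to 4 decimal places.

seg 1 [0°–35.3°] uniform, h=22: full span → s += 22 → s = 22.0000
seg 2 [35.3°–55.8°] dwell: s stays 22.0000
seg 3 [55.8°–210.6°] cycloidal, h=30: full span → s += 30 → s = 52.0000
seg 4 [210.6°–288.4°] simple-harmonic, h=-20: full span → s += -20 → s = 32.0000
seg 5 [288.4°–322.2°] simple-harmonic, h=-26: θ=316.9° here. β=28.5, B=33.8. -26/2·(1 − cos(π·0.8432)) = -24.4543 → s = 7.5457
radial distance = base radius + s = 39 + 7.5457 = 46.5457

46.5457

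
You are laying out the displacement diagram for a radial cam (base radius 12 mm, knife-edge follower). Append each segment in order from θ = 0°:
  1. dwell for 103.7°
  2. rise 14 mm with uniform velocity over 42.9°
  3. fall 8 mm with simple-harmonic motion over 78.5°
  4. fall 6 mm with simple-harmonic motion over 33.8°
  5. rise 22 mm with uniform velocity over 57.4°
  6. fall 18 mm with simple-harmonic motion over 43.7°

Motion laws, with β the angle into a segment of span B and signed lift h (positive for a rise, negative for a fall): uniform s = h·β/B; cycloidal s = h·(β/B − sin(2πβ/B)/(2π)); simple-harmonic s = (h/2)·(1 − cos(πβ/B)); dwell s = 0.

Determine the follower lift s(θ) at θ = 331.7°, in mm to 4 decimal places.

seg 1 [0°–103.7°] dwell: s stays 0.0000
seg 2 [103.7°–146.6°] uniform, h=14: full span → s += 14 → s = 14.0000
seg 3 [146.6°–225.1°] simple-harmonic, h=-8: full span → s += -8 → s = 6.0000
seg 4 [225.1°–258.9°] simple-harmonic, h=-6: full span → s += -6 → s = 0.0000
seg 5 [258.9°–316.3°] uniform, h=22: full span → s += 22 → s = 22.0000
seg 6 [316.3°–360°] simple-harmonic, h=-18: θ=331.7° here. β=15.4, B=43.7. -18/2·(1 − cos(π·0.3524)) = -4.9747 → s = 17.0253

17.0253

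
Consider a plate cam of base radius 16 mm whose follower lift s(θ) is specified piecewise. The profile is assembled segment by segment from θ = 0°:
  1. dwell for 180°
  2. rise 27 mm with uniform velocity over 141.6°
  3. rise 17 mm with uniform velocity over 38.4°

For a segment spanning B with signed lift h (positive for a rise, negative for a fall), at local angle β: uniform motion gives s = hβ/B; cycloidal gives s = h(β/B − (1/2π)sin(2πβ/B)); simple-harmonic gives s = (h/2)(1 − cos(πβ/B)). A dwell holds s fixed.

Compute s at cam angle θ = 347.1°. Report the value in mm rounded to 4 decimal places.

seg 1 [0°–180°] dwell: s stays 0.0000
seg 2 [180°–321.6°] uniform, h=27: full span → s += 27 → s = 27.0000
seg 3 [321.6°–360°] uniform, h=17: θ=347.1° here. β=25.5, B=38.4. 17·25.5/38.4 = 11.2891 → s = 38.2891

38.2891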